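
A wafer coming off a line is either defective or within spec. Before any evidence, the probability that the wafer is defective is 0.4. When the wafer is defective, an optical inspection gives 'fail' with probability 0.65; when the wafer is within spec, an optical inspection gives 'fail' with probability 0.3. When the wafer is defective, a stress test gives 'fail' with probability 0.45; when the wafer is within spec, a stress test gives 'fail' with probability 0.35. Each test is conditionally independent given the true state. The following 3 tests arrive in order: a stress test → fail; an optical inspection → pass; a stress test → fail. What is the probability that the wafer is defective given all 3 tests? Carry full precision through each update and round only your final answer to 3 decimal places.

0.355

Each posterior becomes the prior for the next update.
After a stress test='fail': P(defective) = 0.45·0.4000 / (0.45·0.4000 + 0.35·0.6000) ≈ 0.4615
After an optical inspection='pass': P(defective) = 0.35·0.4615 / (0.35·0.4615 + 0.7·0.5385) ≈ 0.3000
After a stress test='fail': P(defective) = 0.45·0.3000 / (0.45·0.3000 + 0.35·0.7000) ≈ 0.3553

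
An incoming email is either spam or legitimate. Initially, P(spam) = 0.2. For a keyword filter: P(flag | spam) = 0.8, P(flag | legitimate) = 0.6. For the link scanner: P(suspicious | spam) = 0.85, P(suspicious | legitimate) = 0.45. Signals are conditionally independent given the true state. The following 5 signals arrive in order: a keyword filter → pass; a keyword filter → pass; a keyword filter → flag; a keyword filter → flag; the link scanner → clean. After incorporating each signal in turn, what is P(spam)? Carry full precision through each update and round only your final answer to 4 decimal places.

After a keyword filter='pass': P(spam) = 0.2·0.2000 / (0.2·0.2000 + 0.4·0.8000) ≈ 0.1111
After a keyword filter='pass': P(spam) = 0.2·0.1111 / (0.2·0.1111 + 0.4·0.8889) ≈ 0.0588
After a keyword filter='flag': P(spam) = 0.8·0.0588 / (0.8·0.0588 + 0.6·0.9412) ≈ 0.0769
After a keyword filter='flag': P(spam) = 0.8·0.0769 / (0.8·0.0769 + 0.6·0.9231) ≈ 0.1000
After the link scanner='clean': P(spam) = 0.15·0.1000 / (0.15·0.1000 + 0.55·0.9000) ≈ 0.0294

0.0294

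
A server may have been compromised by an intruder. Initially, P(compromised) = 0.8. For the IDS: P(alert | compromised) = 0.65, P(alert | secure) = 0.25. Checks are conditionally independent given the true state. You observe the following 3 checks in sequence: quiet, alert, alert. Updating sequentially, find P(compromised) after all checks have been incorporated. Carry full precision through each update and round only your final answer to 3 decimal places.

Apply Bayes' rule sequentially, carrying P(compromised) forward.
After 'quiet': P(compromised) = 0.35·0.8000 / (0.35·0.8000 + 0.75·0.2000) ≈ 0.6512
After 'alert': P(compromised) = 0.65·0.6512 / (0.65·0.6512 + 0.25·0.3488) ≈ 0.8292
After 'alert': P(compromised) = 0.65·0.8292 / (0.65·0.8292 + 0.25·0.1708) ≈ 0.9266

0.927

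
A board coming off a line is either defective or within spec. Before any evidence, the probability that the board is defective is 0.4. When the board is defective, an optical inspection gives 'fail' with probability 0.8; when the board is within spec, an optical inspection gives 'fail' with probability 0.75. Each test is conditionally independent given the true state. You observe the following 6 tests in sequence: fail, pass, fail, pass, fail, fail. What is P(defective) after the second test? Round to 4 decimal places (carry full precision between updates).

0.3626

After 'fail': P(defective) = 0.8·0.4000 / (0.8·0.4000 + 0.75·0.6000) ≈ 0.4156
After 'pass': P(defective) = 0.2·0.4156 / (0.2·0.4156 + 0.25·0.5844) ≈ 0.3626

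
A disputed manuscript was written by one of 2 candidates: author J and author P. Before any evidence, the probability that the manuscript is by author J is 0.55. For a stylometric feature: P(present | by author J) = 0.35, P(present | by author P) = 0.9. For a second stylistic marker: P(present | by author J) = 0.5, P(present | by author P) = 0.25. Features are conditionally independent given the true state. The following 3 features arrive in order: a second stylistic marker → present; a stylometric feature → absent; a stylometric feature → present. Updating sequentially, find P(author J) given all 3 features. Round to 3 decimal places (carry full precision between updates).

0.861

After a second stylistic marker='present': P(author J) = 0.5·0.5500 / (0.5·0.5500 + 0.25·0.4500) ≈ 0.7097
After a stylometric feature='absent': P(author J) = 0.65·0.7097 / (0.65·0.7097 + 0.1·0.2903) ≈ 0.9408
After a stylometric feature='present': P(author J) = 0.35·0.9408 / (0.35·0.9408 + 0.9·0.0592) ≈ 0.8607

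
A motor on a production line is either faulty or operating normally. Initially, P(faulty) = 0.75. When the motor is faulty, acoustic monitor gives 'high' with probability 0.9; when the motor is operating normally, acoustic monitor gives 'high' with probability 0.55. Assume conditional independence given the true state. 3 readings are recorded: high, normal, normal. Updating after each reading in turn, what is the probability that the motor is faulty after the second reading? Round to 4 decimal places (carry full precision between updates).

After 'high': P(faulty) = 0.9·0.7500 / (0.9·0.7500 + 0.55·0.2500) ≈ 0.8308
After 'normal': P(faulty) = 0.1·0.8308 / (0.1·0.8308 + 0.45·0.1692) ≈ 0.5217

0.5217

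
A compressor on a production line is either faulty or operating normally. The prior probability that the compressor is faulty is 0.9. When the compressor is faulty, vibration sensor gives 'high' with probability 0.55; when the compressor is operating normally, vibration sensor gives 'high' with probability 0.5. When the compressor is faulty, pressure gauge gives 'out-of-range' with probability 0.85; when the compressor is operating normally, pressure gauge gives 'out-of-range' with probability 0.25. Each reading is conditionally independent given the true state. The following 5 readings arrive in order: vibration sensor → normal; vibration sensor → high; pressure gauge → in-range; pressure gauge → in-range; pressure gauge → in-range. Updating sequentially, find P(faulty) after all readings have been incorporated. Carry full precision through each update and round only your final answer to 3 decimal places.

Apply Bayes' rule sequentially, carrying P(faulty) forward.
After vibration sensor='normal': P(faulty) = 0.45·0.9000 / (0.45·0.9000 + 0.5·0.1000) ≈ 0.8901
After vibration sensor='high': P(faulty) = 0.55·0.8901 / (0.55·0.8901 + 0.5·0.1099) ≈ 0.8991
After pressure gauge='in-range': P(faulty) = 0.15·0.8991 / (0.15·0.8991 + 0.75·0.1009) ≈ 0.6405
After pressure gauge='in-range': P(faulty) = 0.15·0.6405 / (0.15·0.6405 + 0.75·0.3595) ≈ 0.2628
After pressure gauge='in-range': P(faulty) = 0.15·0.2628 / (0.15·0.2628 + 0.75·0.7372) ≈ 0.0665

0.067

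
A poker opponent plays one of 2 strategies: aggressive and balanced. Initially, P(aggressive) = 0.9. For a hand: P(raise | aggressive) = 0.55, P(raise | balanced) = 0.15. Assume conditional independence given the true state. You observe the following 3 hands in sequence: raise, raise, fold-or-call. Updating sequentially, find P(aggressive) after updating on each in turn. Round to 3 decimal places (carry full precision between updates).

0.985

After 'raise': P(aggressive) = 0.55·0.9000 / (0.55·0.9000 + 0.15·0.1000) ≈ 0.9706
After 'raise': P(aggressive) = 0.55·0.9706 / (0.55·0.9706 + 0.15·0.0294) ≈ 0.9918
After 'fold-or-call': P(aggressive) = 0.45·0.9918 / (0.45·0.9918 + 0.85·0.0082) ≈ 0.9846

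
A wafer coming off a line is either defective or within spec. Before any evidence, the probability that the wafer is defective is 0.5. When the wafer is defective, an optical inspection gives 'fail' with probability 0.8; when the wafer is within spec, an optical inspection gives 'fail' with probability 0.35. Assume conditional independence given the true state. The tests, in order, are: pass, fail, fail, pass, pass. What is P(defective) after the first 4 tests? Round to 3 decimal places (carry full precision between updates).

After 'pass': P(defective) = 0.2·0.5000 / (0.2·0.5000 + 0.65·0.5000) ≈ 0.2353
After 'fail': P(defective) = 0.8·0.2353 / (0.8·0.2353 + 0.35·0.7647) ≈ 0.4129
After 'fail': P(defective) = 0.8·0.4129 / (0.8·0.4129 + 0.35·0.5871) ≈ 0.6165
After 'pass': P(defective) = 0.2·0.6165 / (0.2·0.6165 + 0.65·0.3835) ≈ 0.3309

0.331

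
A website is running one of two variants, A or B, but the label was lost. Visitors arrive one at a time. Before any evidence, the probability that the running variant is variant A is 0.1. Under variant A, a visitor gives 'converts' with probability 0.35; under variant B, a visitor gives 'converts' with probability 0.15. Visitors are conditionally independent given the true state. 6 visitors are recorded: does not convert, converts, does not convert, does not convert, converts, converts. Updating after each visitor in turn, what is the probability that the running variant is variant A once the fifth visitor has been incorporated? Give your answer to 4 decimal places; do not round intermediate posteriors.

After 'does not convert': P(A) = 0.65·0.1000 / (0.65·0.1000 + 0.85·0.9000) ≈ 0.0783
After 'converts': P(A) = 0.35·0.0783 / (0.35·0.0783 + 0.15·0.9217) ≈ 0.1655
After 'does not convert': P(A) = 0.65·0.1655 / (0.65·0.1655 + 0.85·0.8345) ≈ 0.1316
After 'does not convert': P(A) = 0.65·0.1316 / (0.65·0.1316 + 0.85·0.8684) ≈ 0.1039
After 'converts': P(A) = 0.35·0.1039 / (0.35·0.1039 + 0.15·0.8961) ≈ 0.2129

0.2129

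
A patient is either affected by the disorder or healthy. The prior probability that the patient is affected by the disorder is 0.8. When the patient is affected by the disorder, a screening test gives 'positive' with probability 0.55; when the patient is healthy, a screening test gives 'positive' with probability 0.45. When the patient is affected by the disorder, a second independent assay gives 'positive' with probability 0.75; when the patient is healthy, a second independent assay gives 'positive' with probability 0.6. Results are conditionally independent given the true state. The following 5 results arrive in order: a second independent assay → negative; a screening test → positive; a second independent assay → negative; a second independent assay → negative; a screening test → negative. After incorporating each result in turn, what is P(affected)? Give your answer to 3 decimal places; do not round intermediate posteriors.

0.494

Apply Bayes' rule sequentially, carrying P(affected) forward.
After a second independent assay='negative': P(affected) = 0.25·0.8000 / (0.25·0.8000 + 0.4·0.2000) ≈ 0.7143
After a screening test='positive': P(affected) = 0.55·0.7143 / (0.55·0.7143 + 0.45·0.2857) ≈ 0.7534
After a second independent assay='negative': P(affected) = 0.25·0.7534 / (0.25·0.7534 + 0.4·0.2466) ≈ 0.6563
After a second independent assay='negative': P(affected) = 0.25·0.6563 / (0.25·0.6563 + 0.4·0.3437) ≈ 0.5441
After a screening test='negative': P(affected) = 0.45·0.5441 / (0.45·0.5441 + 0.55·0.4559) ≈ 0.4941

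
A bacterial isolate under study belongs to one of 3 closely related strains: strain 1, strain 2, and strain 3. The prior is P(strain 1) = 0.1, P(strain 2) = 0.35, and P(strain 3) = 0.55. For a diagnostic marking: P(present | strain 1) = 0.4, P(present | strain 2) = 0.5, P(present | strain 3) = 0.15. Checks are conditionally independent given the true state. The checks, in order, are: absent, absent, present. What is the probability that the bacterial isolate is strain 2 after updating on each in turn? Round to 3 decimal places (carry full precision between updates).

After 'absent': normaliser = 0.6·0.1000 + 0.5·0.3500 + 0.85·0.5500; P(strain 1) ≈ 0.0854, P(strain 2) ≈ 0.2491, P(strain 3) ≈ 0.6655
After 'absent': normaliser = 0.6·0.0854 + 0.5·0.2491 + 0.85·0.6655; P(strain 1) ≈ 0.0691, P(strain 2) ≈ 0.1680, P(strain 3) ≈ 0.7629
After 'present': normaliser = 0.4·0.0691 + 0.5·0.1680 + 0.15·0.7629; P(strain 1) ≈ 0.1223, P(strain 2) ≈ 0.3715, P(strain 3) ≈ 0.5062

0.372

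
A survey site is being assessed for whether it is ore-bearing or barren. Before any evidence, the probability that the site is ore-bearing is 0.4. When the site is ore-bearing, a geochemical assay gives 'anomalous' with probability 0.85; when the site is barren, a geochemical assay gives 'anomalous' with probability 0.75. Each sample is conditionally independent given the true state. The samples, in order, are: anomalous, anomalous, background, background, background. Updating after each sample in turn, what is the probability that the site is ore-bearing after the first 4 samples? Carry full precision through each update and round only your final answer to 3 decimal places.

0.236

After 'anomalous': P(ore) = 0.85·0.4000 / (0.85·0.4000 + 0.75·0.6000) ≈ 0.4304
After 'anomalous': P(ore) = 0.85·0.4304 / (0.85·0.4304 + 0.75·0.5696) ≈ 0.4613
After 'background': P(ore) = 0.15·0.4613 / (0.15·0.4613 + 0.25·0.5387) ≈ 0.3394
After 'background': P(ore) = 0.15·0.3394 / (0.15·0.3394 + 0.25·0.6606) ≈ 0.2356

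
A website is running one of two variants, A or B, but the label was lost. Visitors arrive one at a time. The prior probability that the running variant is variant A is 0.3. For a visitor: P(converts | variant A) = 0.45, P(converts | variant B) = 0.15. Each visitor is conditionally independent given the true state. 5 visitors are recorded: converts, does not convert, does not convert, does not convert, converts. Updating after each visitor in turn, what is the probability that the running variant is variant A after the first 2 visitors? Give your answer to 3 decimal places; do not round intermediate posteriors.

After 'converts': P(A) = 0.45·0.3000 / (0.45·0.3000 + 0.15·0.7000) ≈ 0.5625
After 'does not convert': P(A) = 0.55·0.5625 / (0.55·0.5625 + 0.85·0.4375) ≈ 0.4541

0.454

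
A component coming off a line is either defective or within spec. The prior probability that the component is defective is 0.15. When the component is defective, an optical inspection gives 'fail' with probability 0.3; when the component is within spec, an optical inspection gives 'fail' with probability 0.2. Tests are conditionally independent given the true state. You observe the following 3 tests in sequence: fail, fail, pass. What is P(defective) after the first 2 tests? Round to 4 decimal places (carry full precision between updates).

0.2842

After 'fail': P(defective) = 0.3·0.1500 / (0.3·0.1500 + 0.2·0.8500) ≈ 0.2093
After 'fail': P(defective) = 0.3·0.2093 / (0.3·0.2093 + 0.2·0.7907) ≈ 0.2842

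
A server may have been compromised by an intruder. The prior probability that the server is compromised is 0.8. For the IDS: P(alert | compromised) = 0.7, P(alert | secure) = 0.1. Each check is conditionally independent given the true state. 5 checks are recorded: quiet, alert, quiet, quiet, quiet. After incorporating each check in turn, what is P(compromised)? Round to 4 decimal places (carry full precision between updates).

0.2569

After 'quiet': P(compromised) = 0.3·0.8000 / (0.3·0.8000 + 0.9·0.2000) ≈ 0.5714
After 'alert': P(compromised) = 0.7·0.5714 / (0.7·0.5714 + 0.1·0.4286) ≈ 0.9032
After 'quiet': P(compromised) = 0.3·0.9032 / (0.3·0.9032 + 0.9·0.0968) ≈ 0.7568
After 'quiet': P(compromised) = 0.3·0.7568 / (0.3·0.7568 + 0.9·0.2432) ≈ 0.5091
After 'quiet': P(compromised) = 0.3·0.5091 / (0.3·0.5091 + 0.9·0.4909) ≈ 0.2569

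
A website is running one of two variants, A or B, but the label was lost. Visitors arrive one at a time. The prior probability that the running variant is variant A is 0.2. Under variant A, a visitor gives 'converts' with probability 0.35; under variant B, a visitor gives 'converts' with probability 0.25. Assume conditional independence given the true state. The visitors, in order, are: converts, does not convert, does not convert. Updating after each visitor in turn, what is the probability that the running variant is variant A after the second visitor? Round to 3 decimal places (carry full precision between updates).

Apply Bayes' rule sequentially, carrying P(A) forward.
After 'converts': P(A) = 0.35·0.2000 / (0.35·0.2000 + 0.25·0.8000) ≈ 0.2593
After 'does not convert': P(A) = 0.65·0.2593 / (0.65·0.2593 + 0.75·0.7407) ≈ 0.2327

0.233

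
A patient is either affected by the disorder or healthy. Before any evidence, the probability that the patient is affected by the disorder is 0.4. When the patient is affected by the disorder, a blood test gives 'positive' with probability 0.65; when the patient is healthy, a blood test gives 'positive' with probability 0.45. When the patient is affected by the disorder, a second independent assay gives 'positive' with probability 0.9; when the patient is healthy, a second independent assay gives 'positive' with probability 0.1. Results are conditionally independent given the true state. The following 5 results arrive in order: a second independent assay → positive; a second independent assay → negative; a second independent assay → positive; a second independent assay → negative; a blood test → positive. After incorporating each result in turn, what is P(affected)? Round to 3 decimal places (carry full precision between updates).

After a second independent assay='positive': P(affected) = 0.9·0.4000 / (0.9·0.4000 + 0.1·0.6000) ≈ 0.8571
After a second independent assay='negative': P(affected) = 0.1·0.8571 / (0.1·0.8571 + 0.9·0.1429) ≈ 0.4000
After a second independent assay='positive': P(affected) = 0.9·0.4000 / (0.9·0.4000 + 0.1·0.6000) ≈ 0.8571
After a second independent assay='negative': P(affected) = 0.1·0.8571 / (0.1·0.8571 + 0.9·0.1429) ≈ 0.4000
After a blood test='positive': P(affected) = 0.65·0.4000 / (0.65·0.4000 + 0.45·0.6000) ≈ 0.4906

0.491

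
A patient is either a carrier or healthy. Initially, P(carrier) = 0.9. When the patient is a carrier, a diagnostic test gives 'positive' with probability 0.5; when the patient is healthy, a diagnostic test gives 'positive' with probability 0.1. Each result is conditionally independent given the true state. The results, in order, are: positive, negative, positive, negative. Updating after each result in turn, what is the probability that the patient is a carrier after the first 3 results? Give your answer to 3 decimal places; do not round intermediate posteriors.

0.992

After 'positive': P(carrier) = 0.5·0.9000 / (0.5·0.9000 + 0.1·0.1000) ≈ 0.9783
After 'negative': P(carrier) = 0.5·0.9783 / (0.5·0.9783 + 0.9·0.0217) ≈ 0.9615
After 'positive': P(carrier) = 0.5·0.9615 / (0.5·0.9615 + 0.1·0.0385) ≈ 0.9921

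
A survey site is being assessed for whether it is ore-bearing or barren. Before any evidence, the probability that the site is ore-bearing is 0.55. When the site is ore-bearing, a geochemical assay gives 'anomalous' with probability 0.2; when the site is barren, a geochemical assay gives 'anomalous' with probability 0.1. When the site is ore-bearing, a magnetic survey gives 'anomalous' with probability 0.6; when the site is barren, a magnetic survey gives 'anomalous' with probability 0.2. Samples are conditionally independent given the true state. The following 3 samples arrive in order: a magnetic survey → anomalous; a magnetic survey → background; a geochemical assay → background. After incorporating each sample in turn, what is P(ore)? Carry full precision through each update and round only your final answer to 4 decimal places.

0.6197

After a magnetic survey='anomalous': P(ore) = 0.6·0.5500 / (0.6·0.5500 + 0.2·0.4500) ≈ 0.7857
After a magnetic survey='background': P(ore) = 0.4·0.7857 / (0.4·0.7857 + 0.8·0.2143) ≈ 0.6471
After a geochemical assay='background': P(ore) = 0.8·0.6471 / (0.8·0.6471 + 0.9·0.3529) ≈ 0.6197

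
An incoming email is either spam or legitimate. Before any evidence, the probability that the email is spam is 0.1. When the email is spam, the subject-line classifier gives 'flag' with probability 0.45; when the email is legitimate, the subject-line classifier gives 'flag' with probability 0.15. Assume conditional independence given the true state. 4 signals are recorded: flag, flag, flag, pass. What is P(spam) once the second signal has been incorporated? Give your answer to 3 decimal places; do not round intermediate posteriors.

0.500

Apply Bayes' rule sequentially, carrying P(spam) forward.
After 'flag': P(spam) = 0.45·0.1000 / (0.45·0.1000 + 0.15·0.9000) ≈ 0.2500
After 'flag': P(spam) = 0.45·0.2500 / (0.45·0.2500 + 0.15·0.7500) ≈ 0.5000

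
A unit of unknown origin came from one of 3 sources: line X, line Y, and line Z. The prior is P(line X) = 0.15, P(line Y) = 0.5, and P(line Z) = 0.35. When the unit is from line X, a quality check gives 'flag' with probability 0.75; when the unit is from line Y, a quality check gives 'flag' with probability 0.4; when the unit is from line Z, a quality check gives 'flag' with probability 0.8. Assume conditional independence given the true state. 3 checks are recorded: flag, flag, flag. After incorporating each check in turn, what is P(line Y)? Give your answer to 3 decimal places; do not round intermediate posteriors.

0.117

Apply Bayes' rule sequentially, carrying P(line Y) forward.
After 'flag': normaliser = 0.75·0.1500 + 0.4·0.5000 + 0.8·0.3500; P(line X) ≈ 0.1899, P(line Y) ≈ 0.3376, P(line Z) ≈ 0.4726
After 'flag': normaliser = 0.75·0.1899 + 0.4·0.3376 + 0.8·0.4726; P(line X) ≈ 0.2173, P(line Y) ≈ 0.2060, P(line Z) ≈ 0.5768
After 'flag': normaliser = 0.75·0.2173 + 0.4·0.2060 + 0.8·0.5768; P(line X) ≈ 0.2305, P(line Y) ≈ 0.1166, P(line Z) ≈ 0.6529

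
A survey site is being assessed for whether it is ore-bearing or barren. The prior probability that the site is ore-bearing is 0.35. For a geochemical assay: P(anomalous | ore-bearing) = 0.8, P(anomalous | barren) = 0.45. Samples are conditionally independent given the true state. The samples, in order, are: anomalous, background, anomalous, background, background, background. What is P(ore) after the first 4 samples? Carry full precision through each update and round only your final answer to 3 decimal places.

Apply Bayes' rule sequentially, carrying P(ore) forward.
After 'anomalous': P(ore) = 0.8·0.3500 / (0.8·0.3500 + 0.45·0.6500) ≈ 0.4891
After 'background': P(ore) = 0.2·0.4891 / (0.2·0.4891 + 0.55·0.5109) ≈ 0.2582
After 'anomalous': P(ore) = 0.8·0.2582 / (0.8·0.2582 + 0.45·0.7418) ≈ 0.3823
After 'background': P(ore) = 0.2·0.3823 / (0.2·0.3823 + 0.55·0.6177) ≈ 0.1837

0.184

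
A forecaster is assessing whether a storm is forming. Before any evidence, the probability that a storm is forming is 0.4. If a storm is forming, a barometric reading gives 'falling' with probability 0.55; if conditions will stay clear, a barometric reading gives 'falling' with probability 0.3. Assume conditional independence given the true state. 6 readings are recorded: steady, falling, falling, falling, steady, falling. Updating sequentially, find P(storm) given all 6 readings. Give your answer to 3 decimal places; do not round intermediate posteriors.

After 'steady': P(storm) = 0.45·0.4000 / (0.45·0.4000 + 0.7·0.6000) ≈ 0.3000
After 'falling': P(storm) = 0.55·0.3000 / (0.55·0.3000 + 0.3·0.7000) ≈ 0.4400
After 'falling': P(storm) = 0.55·0.4400 / (0.55·0.4400 + 0.3·0.5600) ≈ 0.5902
After 'falling': P(storm) = 0.55·0.5902 / (0.55·0.5902 + 0.3·0.4098) ≈ 0.7253
After 'steady': P(storm) = 0.45·0.7253 / (0.45·0.7253 + 0.7·0.2747) ≈ 0.6293
After 'falling': P(storm) = 0.55·0.6293 / (0.55·0.6293 + 0.3·0.3707) ≈ 0.7568

0.757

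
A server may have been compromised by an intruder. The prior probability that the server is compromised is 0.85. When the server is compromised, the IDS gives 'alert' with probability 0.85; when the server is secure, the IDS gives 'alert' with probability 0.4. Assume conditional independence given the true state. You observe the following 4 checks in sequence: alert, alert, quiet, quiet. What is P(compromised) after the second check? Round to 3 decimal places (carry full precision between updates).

Each posterior becomes the prior for the next update.
After 'alert': P(compromised) = 0.85·0.8500 / (0.85·0.8500 + 0.4·0.1500) ≈ 0.9233
After 'alert': P(compromised) = 0.85·0.9233 / (0.85·0.9233 + 0.4·0.0767) ≈ 0.9624

0.962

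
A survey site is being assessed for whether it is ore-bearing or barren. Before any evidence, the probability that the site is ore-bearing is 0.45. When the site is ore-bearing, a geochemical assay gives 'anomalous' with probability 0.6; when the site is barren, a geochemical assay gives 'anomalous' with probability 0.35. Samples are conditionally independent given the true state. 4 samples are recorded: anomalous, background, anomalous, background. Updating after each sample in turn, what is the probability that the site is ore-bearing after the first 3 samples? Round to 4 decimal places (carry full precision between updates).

Apply Bayes' rule sequentially, carrying P(ore) forward.
After 'anomalous': P(ore) = 0.6·0.4500 / (0.6·0.4500 + 0.35·0.5500) ≈ 0.5838
After 'background': P(ore) = 0.4·0.5838 / (0.4·0.5838 + 0.65·0.4162) ≈ 0.4633
After 'anomalous': P(ore) = 0.6·0.4633 / (0.6·0.4633 + 0.35·0.5367) ≈ 0.5967

0.5967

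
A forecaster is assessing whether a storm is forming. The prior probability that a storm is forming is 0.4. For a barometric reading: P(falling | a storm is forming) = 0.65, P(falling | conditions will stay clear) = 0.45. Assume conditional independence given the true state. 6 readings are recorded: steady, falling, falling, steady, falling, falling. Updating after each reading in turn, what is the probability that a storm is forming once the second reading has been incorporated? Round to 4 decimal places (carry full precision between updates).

Each posterior becomes the prior for the next update.
After 'steady': P(storm) = 0.35·0.4000 / (0.35·0.4000 + 0.55·0.6000) ≈ 0.2979
After 'falling': P(storm) = 0.65·0.2979 / (0.65·0.2979 + 0.45·0.7021) ≈ 0.3800

0.3800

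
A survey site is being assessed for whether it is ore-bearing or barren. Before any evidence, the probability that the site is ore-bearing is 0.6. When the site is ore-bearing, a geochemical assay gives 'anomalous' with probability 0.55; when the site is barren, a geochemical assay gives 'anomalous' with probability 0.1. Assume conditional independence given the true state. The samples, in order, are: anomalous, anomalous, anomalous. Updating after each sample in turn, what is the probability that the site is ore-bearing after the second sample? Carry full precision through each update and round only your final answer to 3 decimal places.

0.978

Apply Bayes' rule sequentially, carrying P(ore) forward.
After 'anomalous': P(ore) = 0.55·0.6000 / (0.55·0.6000 + 0.1·0.4000) ≈ 0.8919
After 'anomalous': P(ore) = 0.55·0.8919 / (0.55·0.8919 + 0.1·0.1081) ≈ 0.9784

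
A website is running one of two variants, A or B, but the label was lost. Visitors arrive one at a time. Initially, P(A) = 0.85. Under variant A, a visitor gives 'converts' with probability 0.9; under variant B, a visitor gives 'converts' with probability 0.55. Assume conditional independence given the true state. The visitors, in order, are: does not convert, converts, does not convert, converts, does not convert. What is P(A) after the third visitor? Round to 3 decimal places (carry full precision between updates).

0.314

After 'does not convert': P(A) = 0.1·0.8500 / (0.1·0.8500 + 0.45·0.1500) ≈ 0.5574
After 'converts': P(A) = 0.9·0.5574 / (0.9·0.5574 + 0.55·0.4426) ≈ 0.6733
After 'does not convert': P(A) = 0.1·0.6733 / (0.1·0.6733 + 0.45·0.3267) ≈ 0.3141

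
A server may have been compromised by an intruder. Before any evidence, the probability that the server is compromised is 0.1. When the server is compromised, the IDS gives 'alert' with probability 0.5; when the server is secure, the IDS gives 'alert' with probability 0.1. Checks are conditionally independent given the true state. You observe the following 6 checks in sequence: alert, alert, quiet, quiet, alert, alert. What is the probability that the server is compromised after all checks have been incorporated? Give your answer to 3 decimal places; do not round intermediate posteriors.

After 'alert': P(compromised) = 0.5·0.1000 / (0.5·0.1000 + 0.1·0.9000) ≈ 0.3571
After 'alert': P(compromised) = 0.5·0.3571 / (0.5·0.3571 + 0.1·0.6429) ≈ 0.7353
After 'quiet': P(compromised) = 0.5·0.7353 / (0.5·0.7353 + 0.9·0.2647) ≈ 0.6068
After 'quiet': P(compromised) = 0.5·0.6068 / (0.5·0.6068 + 0.9·0.3932) ≈ 0.4616
After 'alert': P(compromised) = 0.5·0.4616 / (0.5·0.4616 + 0.1·0.5384) ≈ 0.8108
After 'alert': P(compromised) = 0.5·0.8108 / (0.5·0.8108 + 0.1·0.1892) ≈ 0.9554

0.955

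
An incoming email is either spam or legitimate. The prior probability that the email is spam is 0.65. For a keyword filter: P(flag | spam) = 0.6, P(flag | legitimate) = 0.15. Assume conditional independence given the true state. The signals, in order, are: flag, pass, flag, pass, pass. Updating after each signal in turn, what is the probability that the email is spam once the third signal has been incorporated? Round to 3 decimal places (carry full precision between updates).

After 'flag': P(spam) = 0.6·0.6500 / (0.6·0.6500 + 0.15·0.3500) ≈ 0.8814
After 'pass': P(spam) = 0.4·0.8814 / (0.4·0.8814 + 0.85·0.1186) ≈ 0.7776
After 'flag': P(spam) = 0.6·0.7776 / (0.6·0.7776 + 0.15·0.2224) ≈ 0.9333

0.933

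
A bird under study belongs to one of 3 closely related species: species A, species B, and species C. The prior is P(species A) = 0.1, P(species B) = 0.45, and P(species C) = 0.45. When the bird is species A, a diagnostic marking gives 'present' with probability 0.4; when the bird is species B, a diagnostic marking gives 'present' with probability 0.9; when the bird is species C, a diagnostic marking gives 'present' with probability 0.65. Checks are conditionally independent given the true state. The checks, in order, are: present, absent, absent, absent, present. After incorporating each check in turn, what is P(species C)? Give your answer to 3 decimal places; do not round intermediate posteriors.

Apply Bayes' rule sequentially, carrying P(species C) forward.
After 'present': normaliser = 0.4·0.1000 + 0.9·0.4500 + 0.65·0.4500; P(species A) ≈ 0.0542, P(species B) ≈ 0.5492, P(species C) ≈ 0.3966
After 'absent': normaliser = 0.6·0.0542 + 0.1·0.5492 + 0.35·0.3966; P(species A) ≈ 0.1438, P(species B) ≈ 0.2427, P(species C) ≈ 0.6135
After 'absent': normaliser = 0.6·0.1438 + 0.1·0.2427 + 0.35·0.6135; P(species A) ≈ 0.2653, P(species B) ≈ 0.0746, P(species C) ≈ 0.6601
After 'absent': normaliser = 0.6·0.2653 + 0.1·0.0746 + 0.35·0.6601; P(species A) ≈ 0.4003, P(species B) ≈ 0.0188, P(species C) ≈ 0.5810
After 'present': normaliser = 0.4·0.4003 + 0.9·0.0188 + 0.65·0.5810; P(species A) ≈ 0.2887, P(species B) ≈ 0.0304, P(species C) ≈ 0.6809

0.681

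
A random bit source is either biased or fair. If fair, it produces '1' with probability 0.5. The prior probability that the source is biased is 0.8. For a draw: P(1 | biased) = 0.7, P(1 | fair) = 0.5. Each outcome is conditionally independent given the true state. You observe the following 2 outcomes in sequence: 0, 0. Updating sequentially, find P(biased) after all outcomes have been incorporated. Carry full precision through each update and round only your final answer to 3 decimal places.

0.590

After '0': P(biased) = 0.3·0.8000 / (0.3·0.8000 + 0.5·0.2000) ≈ 0.7059
After '0': P(biased) = 0.3·0.7059 / (0.3·0.7059 + 0.5·0.2941) ≈ 0.5902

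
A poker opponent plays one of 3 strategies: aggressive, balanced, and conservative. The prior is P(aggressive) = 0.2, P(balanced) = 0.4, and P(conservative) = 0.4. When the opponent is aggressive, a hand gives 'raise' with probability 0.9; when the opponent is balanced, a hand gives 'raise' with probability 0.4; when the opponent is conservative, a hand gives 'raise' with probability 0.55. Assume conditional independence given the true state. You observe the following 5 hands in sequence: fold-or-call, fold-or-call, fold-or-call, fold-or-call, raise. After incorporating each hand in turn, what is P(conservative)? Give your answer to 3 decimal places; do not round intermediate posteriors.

After 'fold-or-call': normaliser = 0.1·0.2000 + 0.6·0.4000 + 0.45·0.4000; P(aggressive) ≈ 0.0455, P(balanced) ≈ 0.5455, P(conservative) ≈ 0.4091
After 'fold-or-call': normaliser = 0.1·0.0455 + 0.6·0.5455 + 0.45·0.4091; P(aggressive) ≈ 0.0088, P(balanced) ≈ 0.6344, P(conservative) ≈ 0.3568
After 'fold-or-call': normaliser = 0.1·0.0088 + 0.6·0.6344 + 0.45·0.3568; P(aggressive) ≈ 0.0016, P(balanced) ≈ 0.7022, P(conservative) ≈ 0.2962
After 'fold-or-call': normaliser = 0.1·0.0016 + 0.6·0.7022 + 0.45·0.2962; P(aggressive) ≈ 0.0003, P(balanced) ≈ 0.7594, P(conservative) ≈ 0.2403
After 'raise': normaliser = 0.9·0.0003 + 0.4·0.7594 + 0.55·0.2403; P(aggressive) ≈ 0.0006, P(balanced) ≈ 0.6964, P(conservative) ≈ 0.3030

0.303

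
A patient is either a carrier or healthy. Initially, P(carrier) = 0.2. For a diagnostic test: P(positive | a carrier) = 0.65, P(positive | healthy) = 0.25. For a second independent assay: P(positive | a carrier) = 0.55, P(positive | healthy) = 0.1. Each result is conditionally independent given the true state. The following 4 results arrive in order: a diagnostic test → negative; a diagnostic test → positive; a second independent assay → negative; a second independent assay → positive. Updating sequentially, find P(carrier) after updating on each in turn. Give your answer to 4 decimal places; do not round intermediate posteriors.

After a diagnostic test='negative': P(carrier) = 0.35·0.2000 / (0.35·0.2000 + 0.75·0.8000) ≈ 0.1045
After a diagnostic test='positive': P(carrier) = 0.65·0.1045 / (0.65·0.1045 + 0.25·0.8955) ≈ 0.2327
After a second independent assay='negative': P(carrier) = 0.45·0.2327 / (0.45·0.2327 + 0.9·0.7673) ≈ 0.1317
After a second independent assay='positive': P(carrier) = 0.55·0.1317 / (0.55·0.1317 + 0.1·0.8683) ≈ 0.4548

0.4548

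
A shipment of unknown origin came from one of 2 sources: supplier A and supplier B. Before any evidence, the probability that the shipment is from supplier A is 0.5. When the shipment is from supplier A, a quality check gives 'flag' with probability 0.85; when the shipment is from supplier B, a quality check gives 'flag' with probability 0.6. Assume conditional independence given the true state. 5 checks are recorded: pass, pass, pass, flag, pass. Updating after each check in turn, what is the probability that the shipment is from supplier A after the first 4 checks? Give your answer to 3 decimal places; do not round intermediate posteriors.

0.070

Each posterior becomes the prior for the next update.
After 'pass': P(supplier A) = 0.15·0.5000 / (0.15·0.5000 + 0.4·0.5000) ≈ 0.2727
After 'pass': P(supplier A) = 0.15·0.2727 / (0.15·0.2727 + 0.4·0.7273) ≈ 0.1233
After 'pass': P(supplier A) = 0.15·0.1233 / (0.15·0.1233 + 0.4·0.8767) ≈ 0.0501
After 'flag': P(supplier A) = 0.85·0.0501 / (0.85·0.0501 + 0.6·0.9499) ≈ 0.0695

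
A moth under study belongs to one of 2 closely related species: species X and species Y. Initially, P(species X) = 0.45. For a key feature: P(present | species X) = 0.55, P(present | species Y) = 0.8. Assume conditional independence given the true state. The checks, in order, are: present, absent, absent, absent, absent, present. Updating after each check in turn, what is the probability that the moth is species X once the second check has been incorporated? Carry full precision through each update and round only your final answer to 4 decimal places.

0.5586

After 'present': P(species X) = 0.55·0.4500 / (0.55·0.4500 + 0.8·0.5500) ≈ 0.3600
After 'absent': P(species X) = 0.45·0.3600 / (0.45·0.3600 + 0.2·0.6400) ≈ 0.5586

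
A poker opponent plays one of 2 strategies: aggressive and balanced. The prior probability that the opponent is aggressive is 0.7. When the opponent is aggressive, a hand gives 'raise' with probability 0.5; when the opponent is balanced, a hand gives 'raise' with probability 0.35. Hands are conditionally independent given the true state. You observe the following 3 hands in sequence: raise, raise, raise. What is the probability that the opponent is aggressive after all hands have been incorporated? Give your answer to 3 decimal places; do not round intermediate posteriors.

0.872

After 'raise': P(aggressive) = 0.5·0.7000 / (0.5·0.7000 + 0.35·0.3000) ≈ 0.7692
After 'raise': P(aggressive) = 0.5·0.7692 / (0.5·0.7692 + 0.35·0.2308) ≈ 0.8264
After 'raise': P(aggressive) = 0.5·0.8264 / (0.5·0.8264 + 0.35·0.1736) ≈ 0.8718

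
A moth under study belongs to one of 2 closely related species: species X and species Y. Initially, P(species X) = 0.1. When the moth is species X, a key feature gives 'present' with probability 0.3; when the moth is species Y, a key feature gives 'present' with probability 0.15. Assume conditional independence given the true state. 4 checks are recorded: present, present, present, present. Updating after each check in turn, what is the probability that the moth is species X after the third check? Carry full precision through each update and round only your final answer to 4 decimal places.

After 'present': P(species X) = 0.3·0.1000 / (0.3·0.1000 + 0.15·0.9000) ≈ 0.1818
After 'present': P(species X) = 0.3·0.1818 / (0.3·0.1818 + 0.15·0.8182) ≈ 0.3077
After 'present': P(species X) = 0.3·0.3077 / (0.3·0.3077 + 0.15·0.6923) ≈ 0.4706

0.4706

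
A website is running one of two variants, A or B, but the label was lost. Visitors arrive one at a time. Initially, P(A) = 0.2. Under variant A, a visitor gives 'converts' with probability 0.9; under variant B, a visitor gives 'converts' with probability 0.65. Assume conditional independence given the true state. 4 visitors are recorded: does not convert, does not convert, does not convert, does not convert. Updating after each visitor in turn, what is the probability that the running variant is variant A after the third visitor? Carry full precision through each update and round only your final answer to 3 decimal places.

0.006

After 'does not convert': P(A) = 0.1·0.2000 / (0.1·0.2000 + 0.35·0.8000) ≈ 0.0667
After 'does not convert': P(A) = 0.1·0.0667 / (0.1·0.0667 + 0.35·0.9333) ≈ 0.0200
After 'does not convert': P(A) = 0.1·0.0200 / (0.1·0.0200 + 0.35·0.9800) ≈ 0.0058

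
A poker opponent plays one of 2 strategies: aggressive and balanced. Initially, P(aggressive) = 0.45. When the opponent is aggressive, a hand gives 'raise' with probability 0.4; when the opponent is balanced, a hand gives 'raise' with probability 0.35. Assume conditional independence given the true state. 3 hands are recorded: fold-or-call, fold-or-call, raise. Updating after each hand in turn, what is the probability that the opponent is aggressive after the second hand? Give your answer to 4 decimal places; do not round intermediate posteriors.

0.4108

After 'fold-or-call': P(aggressive) = 0.6·0.4500 / (0.6·0.4500 + 0.65·0.5500) ≈ 0.4303
After 'fold-or-call': P(aggressive) = 0.6·0.4303 / (0.6·0.4303 + 0.65·0.5697) ≈ 0.4108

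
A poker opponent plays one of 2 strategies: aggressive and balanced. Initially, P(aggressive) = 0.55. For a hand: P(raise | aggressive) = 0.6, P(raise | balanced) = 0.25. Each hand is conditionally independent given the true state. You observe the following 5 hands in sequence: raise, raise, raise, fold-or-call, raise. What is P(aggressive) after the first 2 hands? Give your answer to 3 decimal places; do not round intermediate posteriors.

0.876

After 'raise': P(aggressive) = 0.6·0.5500 / (0.6·0.5500 + 0.25·0.4500) ≈ 0.7458
After 'raise': P(aggressive) = 0.6·0.7458 / (0.6·0.7458 + 0.25·0.2542) ≈ 0.8756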